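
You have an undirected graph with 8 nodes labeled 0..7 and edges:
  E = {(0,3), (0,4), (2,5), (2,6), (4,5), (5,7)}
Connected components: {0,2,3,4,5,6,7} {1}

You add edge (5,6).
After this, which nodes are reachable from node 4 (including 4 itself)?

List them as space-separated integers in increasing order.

Answer: 0 2 3 4 5 6 7

Derivation:
Before: nodes reachable from 4: {0,2,3,4,5,6,7}
Adding (5,6): both endpoints already in same component. Reachability from 4 unchanged.
After: nodes reachable from 4: {0,2,3,4,5,6,7}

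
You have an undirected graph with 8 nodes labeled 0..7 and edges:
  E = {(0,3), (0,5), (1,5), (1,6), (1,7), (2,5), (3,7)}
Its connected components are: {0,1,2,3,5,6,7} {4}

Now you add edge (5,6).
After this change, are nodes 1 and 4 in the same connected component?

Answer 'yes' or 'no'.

Answer: no

Derivation:
Initial components: {0,1,2,3,5,6,7} {4}
Adding edge (5,6): both already in same component {0,1,2,3,5,6,7}. No change.
New components: {0,1,2,3,5,6,7} {4}
Are 1 and 4 in the same component? no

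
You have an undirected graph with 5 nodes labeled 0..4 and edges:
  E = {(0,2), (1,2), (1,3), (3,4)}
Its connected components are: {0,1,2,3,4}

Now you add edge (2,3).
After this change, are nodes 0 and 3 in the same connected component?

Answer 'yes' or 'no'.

Answer: yes

Derivation:
Initial components: {0,1,2,3,4}
Adding edge (2,3): both already in same component {0,1,2,3,4}. No change.
New components: {0,1,2,3,4}
Are 0 and 3 in the same component? yes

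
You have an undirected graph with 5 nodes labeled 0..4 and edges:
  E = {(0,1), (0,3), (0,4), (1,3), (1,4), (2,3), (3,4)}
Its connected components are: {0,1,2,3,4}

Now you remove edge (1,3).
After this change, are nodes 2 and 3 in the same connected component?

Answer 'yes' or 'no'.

Initial components: {0,1,2,3,4}
Removing edge (1,3): not a bridge — component count unchanged at 1.
New components: {0,1,2,3,4}
Are 2 and 3 in the same component? yes

Answer: yes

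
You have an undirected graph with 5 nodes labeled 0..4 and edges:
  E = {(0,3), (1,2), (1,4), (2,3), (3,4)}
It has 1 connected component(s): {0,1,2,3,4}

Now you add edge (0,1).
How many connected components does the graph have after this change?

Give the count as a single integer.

Answer: 1

Derivation:
Initial component count: 1
Add (0,1): endpoints already in same component. Count unchanged: 1.
New component count: 1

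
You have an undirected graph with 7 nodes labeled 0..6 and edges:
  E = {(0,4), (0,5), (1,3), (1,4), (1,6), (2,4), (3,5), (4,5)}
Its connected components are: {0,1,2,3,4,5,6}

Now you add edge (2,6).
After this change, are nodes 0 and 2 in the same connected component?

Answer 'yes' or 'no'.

Initial components: {0,1,2,3,4,5,6}
Adding edge (2,6): both already in same component {0,1,2,3,4,5,6}. No change.
New components: {0,1,2,3,4,5,6}
Are 0 and 2 in the same component? yes

Answer: yes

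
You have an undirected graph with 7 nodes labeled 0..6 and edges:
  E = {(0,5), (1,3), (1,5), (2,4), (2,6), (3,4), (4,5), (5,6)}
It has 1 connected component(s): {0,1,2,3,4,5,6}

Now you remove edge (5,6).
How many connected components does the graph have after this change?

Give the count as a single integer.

Initial component count: 1
Remove (5,6): not a bridge. Count unchanged: 1.
  After removal, components: {0,1,2,3,4,5,6}
New component count: 1

Answer: 1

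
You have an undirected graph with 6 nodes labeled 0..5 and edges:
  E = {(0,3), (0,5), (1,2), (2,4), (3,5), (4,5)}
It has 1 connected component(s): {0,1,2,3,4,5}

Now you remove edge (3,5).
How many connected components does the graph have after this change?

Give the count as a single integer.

Answer: 1

Derivation:
Initial component count: 1
Remove (3,5): not a bridge. Count unchanged: 1.
  After removal, components: {0,1,2,3,4,5}
New component count: 1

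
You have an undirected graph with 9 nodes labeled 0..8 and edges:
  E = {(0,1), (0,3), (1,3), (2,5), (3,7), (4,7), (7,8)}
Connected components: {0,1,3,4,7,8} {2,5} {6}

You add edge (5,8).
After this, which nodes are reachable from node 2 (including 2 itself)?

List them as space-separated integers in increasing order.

Answer: 0 1 2 3 4 5 7 8

Derivation:
Before: nodes reachable from 2: {2,5}
Adding (5,8): merges 2's component with another. Reachability grows.
After: nodes reachable from 2: {0,1,2,3,4,5,7,8}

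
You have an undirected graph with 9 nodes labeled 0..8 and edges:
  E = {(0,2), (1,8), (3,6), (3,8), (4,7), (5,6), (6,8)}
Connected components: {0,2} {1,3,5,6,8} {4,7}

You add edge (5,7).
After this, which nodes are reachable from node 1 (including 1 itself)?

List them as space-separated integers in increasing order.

Before: nodes reachable from 1: {1,3,5,6,8}
Adding (5,7): merges 1's component with another. Reachability grows.
After: nodes reachable from 1: {1,3,4,5,6,7,8}

Answer: 1 3 4 5 6 7 8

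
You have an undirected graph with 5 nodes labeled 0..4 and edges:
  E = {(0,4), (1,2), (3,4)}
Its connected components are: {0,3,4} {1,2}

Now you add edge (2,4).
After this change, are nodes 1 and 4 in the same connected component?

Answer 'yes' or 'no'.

Initial components: {0,3,4} {1,2}
Adding edge (2,4): merges {1,2} and {0,3,4}.
New components: {0,1,2,3,4}
Are 1 and 4 in the same component? yes

Answer: yes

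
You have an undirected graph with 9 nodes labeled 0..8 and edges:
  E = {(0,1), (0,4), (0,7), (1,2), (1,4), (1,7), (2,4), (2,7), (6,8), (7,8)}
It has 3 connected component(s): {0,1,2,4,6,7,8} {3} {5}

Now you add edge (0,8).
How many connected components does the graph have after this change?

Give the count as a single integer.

Answer: 3

Derivation:
Initial component count: 3
Add (0,8): endpoints already in same component. Count unchanged: 3.
New component count: 3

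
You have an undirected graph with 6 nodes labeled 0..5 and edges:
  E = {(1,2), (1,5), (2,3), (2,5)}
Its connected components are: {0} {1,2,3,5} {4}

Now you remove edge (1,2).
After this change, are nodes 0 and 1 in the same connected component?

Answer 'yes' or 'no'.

Initial components: {0} {1,2,3,5} {4}
Removing edge (1,2): not a bridge — component count unchanged at 3.
New components: {0} {1,2,3,5} {4}
Are 0 and 1 in the same component? no

Answer: no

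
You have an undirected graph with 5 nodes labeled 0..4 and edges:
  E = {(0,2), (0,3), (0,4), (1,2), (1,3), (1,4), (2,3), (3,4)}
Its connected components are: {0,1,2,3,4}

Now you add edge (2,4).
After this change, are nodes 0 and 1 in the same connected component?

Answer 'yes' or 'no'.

Initial components: {0,1,2,3,4}
Adding edge (2,4): both already in same component {0,1,2,3,4}. No change.
New components: {0,1,2,3,4}
Are 0 and 1 in the same component? yes

Answer: yes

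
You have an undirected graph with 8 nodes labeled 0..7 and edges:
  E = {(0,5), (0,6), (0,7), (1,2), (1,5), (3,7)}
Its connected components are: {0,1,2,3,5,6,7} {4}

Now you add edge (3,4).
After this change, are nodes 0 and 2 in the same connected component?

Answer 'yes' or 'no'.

Initial components: {0,1,2,3,5,6,7} {4}
Adding edge (3,4): merges {0,1,2,3,5,6,7} and {4}.
New components: {0,1,2,3,4,5,6,7}
Are 0 and 2 in the same component? yes

Answer: yes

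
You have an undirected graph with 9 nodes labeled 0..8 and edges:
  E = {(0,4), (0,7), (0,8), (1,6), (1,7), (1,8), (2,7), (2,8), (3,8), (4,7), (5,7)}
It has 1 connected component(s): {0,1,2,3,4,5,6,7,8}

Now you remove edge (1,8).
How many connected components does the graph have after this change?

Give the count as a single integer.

Initial component count: 1
Remove (1,8): not a bridge. Count unchanged: 1.
  After removal, components: {0,1,2,3,4,5,6,7,8}
New component count: 1

Answer: 1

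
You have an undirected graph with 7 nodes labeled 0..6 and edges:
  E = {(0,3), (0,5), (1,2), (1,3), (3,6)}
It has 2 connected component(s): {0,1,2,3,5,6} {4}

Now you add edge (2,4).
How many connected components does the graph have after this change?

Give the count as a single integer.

Answer: 1

Derivation:
Initial component count: 2
Add (2,4): merges two components. Count decreases: 2 -> 1.
New component count: 1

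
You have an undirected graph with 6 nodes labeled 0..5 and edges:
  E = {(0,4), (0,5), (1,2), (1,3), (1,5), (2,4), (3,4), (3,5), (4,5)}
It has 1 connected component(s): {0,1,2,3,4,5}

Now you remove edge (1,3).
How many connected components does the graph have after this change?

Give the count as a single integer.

Answer: 1

Derivation:
Initial component count: 1
Remove (1,3): not a bridge. Count unchanged: 1.
  After removal, components: {0,1,2,3,4,5}
New component count: 1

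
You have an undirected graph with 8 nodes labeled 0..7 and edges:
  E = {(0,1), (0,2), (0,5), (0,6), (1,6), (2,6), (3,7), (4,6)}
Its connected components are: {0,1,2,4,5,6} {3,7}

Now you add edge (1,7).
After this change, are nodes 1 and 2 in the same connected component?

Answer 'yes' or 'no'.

Initial components: {0,1,2,4,5,6} {3,7}
Adding edge (1,7): merges {0,1,2,4,5,6} and {3,7}.
New components: {0,1,2,3,4,5,6,7}
Are 1 and 2 in the same component? yes

Answer: yes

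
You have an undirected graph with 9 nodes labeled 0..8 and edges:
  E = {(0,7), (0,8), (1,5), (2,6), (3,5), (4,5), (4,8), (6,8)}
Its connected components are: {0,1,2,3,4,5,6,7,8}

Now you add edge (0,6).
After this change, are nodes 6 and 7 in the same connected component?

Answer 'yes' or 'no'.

Initial components: {0,1,2,3,4,5,6,7,8}
Adding edge (0,6): both already in same component {0,1,2,3,4,5,6,7,8}. No change.
New components: {0,1,2,3,4,5,6,7,8}
Are 6 and 7 in the same component? yes

Answer: yes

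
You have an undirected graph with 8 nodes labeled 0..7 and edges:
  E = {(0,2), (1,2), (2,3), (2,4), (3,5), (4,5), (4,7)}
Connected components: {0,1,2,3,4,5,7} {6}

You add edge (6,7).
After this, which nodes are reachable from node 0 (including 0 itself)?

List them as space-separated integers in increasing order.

Before: nodes reachable from 0: {0,1,2,3,4,5,7}
Adding (6,7): merges 0's component with another. Reachability grows.
After: nodes reachable from 0: {0,1,2,3,4,5,6,7}

Answer: 0 1 2 3 4 5 6 7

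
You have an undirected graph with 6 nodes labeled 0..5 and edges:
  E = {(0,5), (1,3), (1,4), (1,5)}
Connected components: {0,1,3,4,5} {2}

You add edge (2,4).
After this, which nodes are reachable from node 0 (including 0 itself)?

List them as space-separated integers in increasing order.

Before: nodes reachable from 0: {0,1,3,4,5}
Adding (2,4): merges 0's component with another. Reachability grows.
After: nodes reachable from 0: {0,1,2,3,4,5}

Answer: 0 1 2 3 4 5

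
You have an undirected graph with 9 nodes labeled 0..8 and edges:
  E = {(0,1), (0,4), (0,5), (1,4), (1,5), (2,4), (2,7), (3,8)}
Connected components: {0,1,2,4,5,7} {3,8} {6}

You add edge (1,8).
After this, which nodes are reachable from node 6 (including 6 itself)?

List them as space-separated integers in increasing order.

Answer: 6

Derivation:
Before: nodes reachable from 6: {6}
Adding (1,8): merges two components, but neither contains 6. Reachability from 6 unchanged.
After: nodes reachable from 6: {6}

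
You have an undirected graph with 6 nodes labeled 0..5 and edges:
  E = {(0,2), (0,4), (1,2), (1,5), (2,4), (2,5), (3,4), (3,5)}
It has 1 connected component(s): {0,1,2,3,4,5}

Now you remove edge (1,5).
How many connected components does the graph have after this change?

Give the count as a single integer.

Initial component count: 1
Remove (1,5): not a bridge. Count unchanged: 1.
  After removal, components: {0,1,2,3,4,5}
New component count: 1

Answer: 1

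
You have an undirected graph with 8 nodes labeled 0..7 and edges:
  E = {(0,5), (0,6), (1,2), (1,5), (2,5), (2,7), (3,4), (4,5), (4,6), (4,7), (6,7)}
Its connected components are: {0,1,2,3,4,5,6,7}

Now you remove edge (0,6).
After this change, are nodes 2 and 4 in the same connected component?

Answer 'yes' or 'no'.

Answer: yes

Derivation:
Initial components: {0,1,2,3,4,5,6,7}
Removing edge (0,6): not a bridge — component count unchanged at 1.
New components: {0,1,2,3,4,5,6,7}
Are 2 and 4 in the same component? yes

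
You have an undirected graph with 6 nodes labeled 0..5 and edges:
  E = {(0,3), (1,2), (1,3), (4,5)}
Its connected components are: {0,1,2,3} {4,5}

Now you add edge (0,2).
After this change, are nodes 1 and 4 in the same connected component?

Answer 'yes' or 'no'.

Initial components: {0,1,2,3} {4,5}
Adding edge (0,2): both already in same component {0,1,2,3}. No change.
New components: {0,1,2,3} {4,5}
Are 1 and 4 in the same component? no

Answer: no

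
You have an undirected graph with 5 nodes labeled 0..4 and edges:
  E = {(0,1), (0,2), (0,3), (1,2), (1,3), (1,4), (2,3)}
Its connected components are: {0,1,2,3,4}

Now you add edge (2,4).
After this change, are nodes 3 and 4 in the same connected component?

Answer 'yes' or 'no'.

Initial components: {0,1,2,3,4}
Adding edge (2,4): both already in same component {0,1,2,3,4}. No change.
New components: {0,1,2,3,4}
Are 3 and 4 in the same component? yes

Answer: yes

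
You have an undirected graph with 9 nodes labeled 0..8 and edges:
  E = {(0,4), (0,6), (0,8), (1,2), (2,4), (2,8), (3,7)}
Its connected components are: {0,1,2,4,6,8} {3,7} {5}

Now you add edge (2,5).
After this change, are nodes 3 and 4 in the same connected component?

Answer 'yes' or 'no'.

Answer: no

Derivation:
Initial components: {0,1,2,4,6,8} {3,7} {5}
Adding edge (2,5): merges {0,1,2,4,6,8} and {5}.
New components: {0,1,2,4,5,6,8} {3,7}
Are 3 and 4 in the same component? no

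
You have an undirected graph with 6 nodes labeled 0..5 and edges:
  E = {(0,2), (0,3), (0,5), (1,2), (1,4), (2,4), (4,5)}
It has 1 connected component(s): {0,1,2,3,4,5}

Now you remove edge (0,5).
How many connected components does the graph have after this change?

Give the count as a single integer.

Initial component count: 1
Remove (0,5): not a bridge. Count unchanged: 1.
  After removal, components: {0,1,2,3,4,5}
New component count: 1

Answer: 1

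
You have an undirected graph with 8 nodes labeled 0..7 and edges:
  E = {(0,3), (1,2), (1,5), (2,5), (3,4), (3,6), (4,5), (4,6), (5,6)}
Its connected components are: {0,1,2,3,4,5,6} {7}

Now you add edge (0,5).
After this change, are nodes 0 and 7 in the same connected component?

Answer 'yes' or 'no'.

Initial components: {0,1,2,3,4,5,6} {7}
Adding edge (0,5): both already in same component {0,1,2,3,4,5,6}. No change.
New components: {0,1,2,3,4,5,6} {7}
Are 0 and 7 in the same component? no

Answer: no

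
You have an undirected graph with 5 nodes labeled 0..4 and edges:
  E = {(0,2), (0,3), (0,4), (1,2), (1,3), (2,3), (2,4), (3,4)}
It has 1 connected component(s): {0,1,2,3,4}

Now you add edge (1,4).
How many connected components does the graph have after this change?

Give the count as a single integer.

Initial component count: 1
Add (1,4): endpoints already in same component. Count unchanged: 1.
New component count: 1

Answer: 1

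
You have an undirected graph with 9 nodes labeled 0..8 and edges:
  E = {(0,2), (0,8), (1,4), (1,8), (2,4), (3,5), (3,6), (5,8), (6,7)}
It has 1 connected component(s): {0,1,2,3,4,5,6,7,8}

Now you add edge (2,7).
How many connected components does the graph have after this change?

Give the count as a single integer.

Initial component count: 1
Add (2,7): endpoints already in same component. Count unchanged: 1.
New component count: 1

Answer: 1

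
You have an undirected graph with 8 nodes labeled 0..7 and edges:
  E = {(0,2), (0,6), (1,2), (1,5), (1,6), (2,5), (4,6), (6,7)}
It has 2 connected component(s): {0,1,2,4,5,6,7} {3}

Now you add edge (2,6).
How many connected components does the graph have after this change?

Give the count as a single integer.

Initial component count: 2
Add (2,6): endpoints already in same component. Count unchanged: 2.
New component count: 2

Answer: 2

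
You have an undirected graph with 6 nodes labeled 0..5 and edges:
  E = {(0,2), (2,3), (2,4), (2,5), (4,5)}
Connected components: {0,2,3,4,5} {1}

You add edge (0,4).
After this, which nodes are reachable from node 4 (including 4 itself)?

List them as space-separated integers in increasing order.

Answer: 0 2 3 4 5

Derivation:
Before: nodes reachable from 4: {0,2,3,4,5}
Adding (0,4): both endpoints already in same component. Reachability from 4 unchanged.
After: nodes reachable from 4: {0,2,3,4,5}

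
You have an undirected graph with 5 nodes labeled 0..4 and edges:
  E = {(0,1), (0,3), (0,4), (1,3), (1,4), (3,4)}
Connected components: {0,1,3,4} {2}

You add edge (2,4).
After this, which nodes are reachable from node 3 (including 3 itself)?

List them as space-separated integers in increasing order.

Before: nodes reachable from 3: {0,1,3,4}
Adding (2,4): merges 3's component with another. Reachability grows.
After: nodes reachable from 3: {0,1,2,3,4}

Answer: 0 1 2 3 4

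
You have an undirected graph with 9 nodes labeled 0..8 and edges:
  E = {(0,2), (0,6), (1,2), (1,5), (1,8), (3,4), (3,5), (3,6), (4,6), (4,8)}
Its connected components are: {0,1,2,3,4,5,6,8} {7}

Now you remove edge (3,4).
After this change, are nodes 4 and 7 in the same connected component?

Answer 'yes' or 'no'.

Initial components: {0,1,2,3,4,5,6,8} {7}
Removing edge (3,4): not a bridge — component count unchanged at 2.
New components: {0,1,2,3,4,5,6,8} {7}
Are 4 and 7 in the same component? no

Answer: no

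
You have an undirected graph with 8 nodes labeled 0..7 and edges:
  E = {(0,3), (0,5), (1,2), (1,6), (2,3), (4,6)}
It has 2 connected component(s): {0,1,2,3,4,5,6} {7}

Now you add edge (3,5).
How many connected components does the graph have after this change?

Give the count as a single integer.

Answer: 2

Derivation:
Initial component count: 2
Add (3,5): endpoints already in same component. Count unchanged: 2.
New component count: 2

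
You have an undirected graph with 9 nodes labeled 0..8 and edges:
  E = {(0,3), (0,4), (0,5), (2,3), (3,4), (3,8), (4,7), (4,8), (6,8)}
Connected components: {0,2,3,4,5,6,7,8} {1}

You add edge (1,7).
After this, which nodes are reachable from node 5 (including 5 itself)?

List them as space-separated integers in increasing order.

Before: nodes reachable from 5: {0,2,3,4,5,6,7,8}
Adding (1,7): merges 5's component with another. Reachability grows.
After: nodes reachable from 5: {0,1,2,3,4,5,6,7,8}

Answer: 0 1 2 3 4 5 6 7 8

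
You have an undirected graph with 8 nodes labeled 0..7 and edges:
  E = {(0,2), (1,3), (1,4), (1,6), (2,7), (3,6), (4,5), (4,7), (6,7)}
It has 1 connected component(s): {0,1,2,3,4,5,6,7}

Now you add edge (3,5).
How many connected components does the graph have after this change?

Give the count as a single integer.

Answer: 1

Derivation:
Initial component count: 1
Add (3,5): endpoints already in same component. Count unchanged: 1.
New component count: 1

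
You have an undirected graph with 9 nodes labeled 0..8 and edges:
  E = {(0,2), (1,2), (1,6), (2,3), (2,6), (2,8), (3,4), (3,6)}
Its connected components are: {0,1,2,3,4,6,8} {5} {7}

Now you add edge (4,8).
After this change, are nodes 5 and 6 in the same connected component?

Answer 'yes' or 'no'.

Answer: no

Derivation:
Initial components: {0,1,2,3,4,6,8} {5} {7}
Adding edge (4,8): both already in same component {0,1,2,3,4,6,8}. No change.
New components: {0,1,2,3,4,6,8} {5} {7}
Are 5 and 6 in the same component? no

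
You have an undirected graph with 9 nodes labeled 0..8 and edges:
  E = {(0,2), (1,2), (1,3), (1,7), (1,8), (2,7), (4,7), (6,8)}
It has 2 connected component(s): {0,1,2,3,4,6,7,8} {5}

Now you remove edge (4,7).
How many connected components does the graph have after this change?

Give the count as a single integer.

Initial component count: 2
Remove (4,7): it was a bridge. Count increases: 2 -> 3.
  After removal, components: {0,1,2,3,6,7,8} {4} {5}
New component count: 3

Answer: 3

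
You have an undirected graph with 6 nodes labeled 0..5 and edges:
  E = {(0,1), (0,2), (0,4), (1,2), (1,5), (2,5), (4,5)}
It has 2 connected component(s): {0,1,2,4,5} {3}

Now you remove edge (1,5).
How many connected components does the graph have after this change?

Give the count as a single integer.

Initial component count: 2
Remove (1,5): not a bridge. Count unchanged: 2.
  After removal, components: {0,1,2,4,5} {3}
New component count: 2

Answer: 2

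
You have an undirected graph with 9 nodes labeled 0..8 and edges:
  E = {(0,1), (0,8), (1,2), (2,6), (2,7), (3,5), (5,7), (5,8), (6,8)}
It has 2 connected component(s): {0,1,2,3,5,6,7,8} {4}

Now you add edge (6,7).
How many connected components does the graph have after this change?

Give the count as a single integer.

Initial component count: 2
Add (6,7): endpoints already in same component. Count unchanged: 2.
New component count: 2

Answer: 2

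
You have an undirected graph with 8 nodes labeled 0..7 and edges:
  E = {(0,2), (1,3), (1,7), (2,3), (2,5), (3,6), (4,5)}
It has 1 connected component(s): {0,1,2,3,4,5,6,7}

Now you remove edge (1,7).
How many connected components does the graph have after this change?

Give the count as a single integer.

Initial component count: 1
Remove (1,7): it was a bridge. Count increases: 1 -> 2.
  After removal, components: {0,1,2,3,4,5,6} {7}
New component count: 2

Answer: 2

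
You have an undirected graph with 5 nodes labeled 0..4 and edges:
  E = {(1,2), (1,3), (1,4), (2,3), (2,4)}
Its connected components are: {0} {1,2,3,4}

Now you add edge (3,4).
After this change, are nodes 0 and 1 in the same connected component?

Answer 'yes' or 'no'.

Answer: no

Derivation:
Initial components: {0} {1,2,3,4}
Adding edge (3,4): both already in same component {1,2,3,4}. No change.
New components: {0} {1,2,3,4}
Are 0 and 1 in the same component? no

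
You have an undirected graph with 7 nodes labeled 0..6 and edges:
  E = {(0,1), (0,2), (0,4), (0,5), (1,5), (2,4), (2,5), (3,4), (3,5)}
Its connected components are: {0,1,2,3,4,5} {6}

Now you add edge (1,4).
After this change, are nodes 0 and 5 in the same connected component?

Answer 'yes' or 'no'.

Initial components: {0,1,2,3,4,5} {6}
Adding edge (1,4): both already in same component {0,1,2,3,4,5}. No change.
New components: {0,1,2,3,4,5} {6}
Are 0 and 5 in the same component? yes

Answer: yes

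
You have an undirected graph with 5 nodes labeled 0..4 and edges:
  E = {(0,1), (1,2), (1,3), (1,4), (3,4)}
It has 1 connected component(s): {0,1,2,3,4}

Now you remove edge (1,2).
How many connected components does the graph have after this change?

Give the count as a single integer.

Initial component count: 1
Remove (1,2): it was a bridge. Count increases: 1 -> 2.
  After removal, components: {0,1,3,4} {2}
New component count: 2

Answer: 2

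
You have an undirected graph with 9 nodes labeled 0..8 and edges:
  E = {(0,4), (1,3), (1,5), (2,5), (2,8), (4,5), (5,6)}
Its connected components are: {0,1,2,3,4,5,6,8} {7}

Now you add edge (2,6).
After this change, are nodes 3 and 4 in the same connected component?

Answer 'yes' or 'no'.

Answer: yes

Derivation:
Initial components: {0,1,2,3,4,5,6,8} {7}
Adding edge (2,6): both already in same component {0,1,2,3,4,5,6,8}. No change.
New components: {0,1,2,3,4,5,6,8} {7}
Are 3 and 4 in the same component? yes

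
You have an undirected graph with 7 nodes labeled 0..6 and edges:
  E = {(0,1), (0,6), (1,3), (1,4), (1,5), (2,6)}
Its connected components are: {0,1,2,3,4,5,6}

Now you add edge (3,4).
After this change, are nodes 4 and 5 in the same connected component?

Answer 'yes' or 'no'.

Answer: yes

Derivation:
Initial components: {0,1,2,3,4,5,6}
Adding edge (3,4): both already in same component {0,1,2,3,4,5,6}. No change.
New components: {0,1,2,3,4,5,6}
Are 4 and 5 in the same component? yes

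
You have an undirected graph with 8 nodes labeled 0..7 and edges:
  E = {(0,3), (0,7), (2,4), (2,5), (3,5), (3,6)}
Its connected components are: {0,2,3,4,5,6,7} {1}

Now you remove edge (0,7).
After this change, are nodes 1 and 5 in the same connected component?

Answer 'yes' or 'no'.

Initial components: {0,2,3,4,5,6,7} {1}
Removing edge (0,7): it was a bridge — component count 2 -> 3.
New components: {0,2,3,4,5,6} {1} {7}
Are 1 and 5 in the same component? no

Answer: no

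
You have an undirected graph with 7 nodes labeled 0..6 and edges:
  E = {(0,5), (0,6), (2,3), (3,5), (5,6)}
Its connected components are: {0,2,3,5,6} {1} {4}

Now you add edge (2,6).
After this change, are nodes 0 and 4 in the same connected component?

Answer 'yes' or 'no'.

Answer: no

Derivation:
Initial components: {0,2,3,5,6} {1} {4}
Adding edge (2,6): both already in same component {0,2,3,5,6}. No change.
New components: {0,2,3,5,6} {1} {4}
Are 0 and 4 in the same component? no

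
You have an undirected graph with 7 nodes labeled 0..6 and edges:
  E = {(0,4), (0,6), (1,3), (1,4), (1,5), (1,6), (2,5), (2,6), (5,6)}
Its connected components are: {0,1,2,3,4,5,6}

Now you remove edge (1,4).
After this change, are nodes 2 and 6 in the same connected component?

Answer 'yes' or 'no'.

Initial components: {0,1,2,3,4,5,6}
Removing edge (1,4): not a bridge — component count unchanged at 1.
New components: {0,1,2,3,4,5,6}
Are 2 and 6 in the same component? yes

Answer: yes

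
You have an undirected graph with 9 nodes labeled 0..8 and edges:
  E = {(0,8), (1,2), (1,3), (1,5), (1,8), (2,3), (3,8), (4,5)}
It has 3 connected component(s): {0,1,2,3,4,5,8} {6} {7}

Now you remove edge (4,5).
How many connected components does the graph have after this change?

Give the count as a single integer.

Initial component count: 3
Remove (4,5): it was a bridge. Count increases: 3 -> 4.
  After removal, components: {0,1,2,3,5,8} {4} {6} {7}
New component count: 4

Answer: 4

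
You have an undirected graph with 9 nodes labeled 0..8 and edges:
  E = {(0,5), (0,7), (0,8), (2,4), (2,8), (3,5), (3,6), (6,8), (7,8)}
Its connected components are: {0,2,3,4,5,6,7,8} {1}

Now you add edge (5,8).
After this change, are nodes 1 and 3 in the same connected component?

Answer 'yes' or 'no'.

Answer: no

Derivation:
Initial components: {0,2,3,4,5,6,7,8} {1}
Adding edge (5,8): both already in same component {0,2,3,4,5,6,7,8}. No change.
New components: {0,2,3,4,5,6,7,8} {1}
Are 1 and 3 in the same component? no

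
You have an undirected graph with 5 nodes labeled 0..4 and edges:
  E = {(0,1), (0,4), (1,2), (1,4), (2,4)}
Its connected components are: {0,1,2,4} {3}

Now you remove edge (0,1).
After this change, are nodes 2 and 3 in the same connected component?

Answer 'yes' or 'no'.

Answer: no

Derivation:
Initial components: {0,1,2,4} {3}
Removing edge (0,1): not a bridge — component count unchanged at 2.
New components: {0,1,2,4} {3}
Are 2 and 3 in the same component? no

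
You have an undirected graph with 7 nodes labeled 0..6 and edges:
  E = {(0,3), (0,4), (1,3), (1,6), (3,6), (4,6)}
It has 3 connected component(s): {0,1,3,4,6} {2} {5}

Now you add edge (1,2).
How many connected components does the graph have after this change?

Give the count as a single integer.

Initial component count: 3
Add (1,2): merges two components. Count decreases: 3 -> 2.
New component count: 2

Answer: 2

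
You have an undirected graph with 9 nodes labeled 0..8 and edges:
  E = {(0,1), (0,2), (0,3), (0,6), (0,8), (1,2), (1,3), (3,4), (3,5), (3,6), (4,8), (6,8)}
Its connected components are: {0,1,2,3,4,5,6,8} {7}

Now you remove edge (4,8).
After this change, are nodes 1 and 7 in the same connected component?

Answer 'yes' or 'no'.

Answer: no

Derivation:
Initial components: {0,1,2,3,4,5,6,8} {7}
Removing edge (4,8): not a bridge — component count unchanged at 2.
New components: {0,1,2,3,4,5,6,8} {7}
Are 1 and 7 in the same component? no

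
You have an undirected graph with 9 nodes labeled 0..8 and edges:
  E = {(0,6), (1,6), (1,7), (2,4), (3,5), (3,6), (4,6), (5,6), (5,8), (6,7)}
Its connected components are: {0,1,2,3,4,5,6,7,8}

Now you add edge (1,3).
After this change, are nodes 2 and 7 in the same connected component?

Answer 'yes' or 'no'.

Answer: yes

Derivation:
Initial components: {0,1,2,3,4,5,6,7,8}
Adding edge (1,3): both already in same component {0,1,2,3,4,5,6,7,8}. No change.
New components: {0,1,2,3,4,5,6,7,8}
Are 2 and 7 in the same component? yes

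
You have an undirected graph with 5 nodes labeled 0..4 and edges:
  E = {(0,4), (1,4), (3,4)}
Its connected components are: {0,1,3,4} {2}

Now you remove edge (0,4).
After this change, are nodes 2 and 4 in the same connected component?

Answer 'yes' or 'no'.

Initial components: {0,1,3,4} {2}
Removing edge (0,4): it was a bridge — component count 2 -> 3.
New components: {0} {1,3,4} {2}
Are 2 and 4 in the same component? no

Answer: no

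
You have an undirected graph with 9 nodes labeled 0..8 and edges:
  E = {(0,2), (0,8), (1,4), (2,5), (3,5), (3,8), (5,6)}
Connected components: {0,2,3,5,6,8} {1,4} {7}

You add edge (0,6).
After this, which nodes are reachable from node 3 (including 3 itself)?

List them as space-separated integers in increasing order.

Before: nodes reachable from 3: {0,2,3,5,6,8}
Adding (0,6): both endpoints already in same component. Reachability from 3 unchanged.
After: nodes reachable from 3: {0,2,3,5,6,8}

Answer: 0 2 3 5 6 8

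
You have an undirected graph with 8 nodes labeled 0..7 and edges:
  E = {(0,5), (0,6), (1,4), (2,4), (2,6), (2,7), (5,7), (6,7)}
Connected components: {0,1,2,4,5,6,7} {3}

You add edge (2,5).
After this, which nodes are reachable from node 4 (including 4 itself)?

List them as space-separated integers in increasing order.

Before: nodes reachable from 4: {0,1,2,4,5,6,7}
Adding (2,5): both endpoints already in same component. Reachability from 4 unchanged.
After: nodes reachable from 4: {0,1,2,4,5,6,7}

Answer: 0 1 2 4 5 6 7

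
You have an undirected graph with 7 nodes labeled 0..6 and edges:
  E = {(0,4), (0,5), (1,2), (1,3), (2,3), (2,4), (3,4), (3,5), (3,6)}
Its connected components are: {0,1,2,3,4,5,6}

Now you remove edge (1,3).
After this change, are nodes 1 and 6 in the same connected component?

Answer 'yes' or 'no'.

Initial components: {0,1,2,3,4,5,6}
Removing edge (1,3): not a bridge — component count unchanged at 1.
New components: {0,1,2,3,4,5,6}
Are 1 and 6 in the same component? yes

Answer: yes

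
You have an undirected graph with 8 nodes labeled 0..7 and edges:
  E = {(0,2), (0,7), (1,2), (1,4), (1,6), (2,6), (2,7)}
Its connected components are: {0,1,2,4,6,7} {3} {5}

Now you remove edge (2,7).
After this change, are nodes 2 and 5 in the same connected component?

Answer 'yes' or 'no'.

Answer: no

Derivation:
Initial components: {0,1,2,4,6,7} {3} {5}
Removing edge (2,7): not a bridge — component count unchanged at 3.
New components: {0,1,2,4,6,7} {3} {5}
Are 2 and 5 in the same component? no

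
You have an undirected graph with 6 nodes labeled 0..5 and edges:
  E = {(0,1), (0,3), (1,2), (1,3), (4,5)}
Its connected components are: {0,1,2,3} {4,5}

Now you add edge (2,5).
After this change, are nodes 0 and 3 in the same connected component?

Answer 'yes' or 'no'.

Initial components: {0,1,2,3} {4,5}
Adding edge (2,5): merges {0,1,2,3} and {4,5}.
New components: {0,1,2,3,4,5}
Are 0 and 3 in the same component? yes

Answer: yes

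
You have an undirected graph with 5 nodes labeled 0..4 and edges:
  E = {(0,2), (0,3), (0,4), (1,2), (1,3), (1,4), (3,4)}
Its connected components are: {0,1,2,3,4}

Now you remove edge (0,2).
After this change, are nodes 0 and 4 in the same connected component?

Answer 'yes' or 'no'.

Answer: yes

Derivation:
Initial components: {0,1,2,3,4}
Removing edge (0,2): not a bridge — component count unchanged at 1.
New components: {0,1,2,3,4}
Are 0 and 4 in the same component? yes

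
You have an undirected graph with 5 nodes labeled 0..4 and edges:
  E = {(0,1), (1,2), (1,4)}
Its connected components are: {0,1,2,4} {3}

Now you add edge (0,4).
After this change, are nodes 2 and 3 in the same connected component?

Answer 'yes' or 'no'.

Answer: no

Derivation:
Initial components: {0,1,2,4} {3}
Adding edge (0,4): both already in same component {0,1,2,4}. No change.
New components: {0,1,2,4} {3}
Are 2 and 3 in the same component? no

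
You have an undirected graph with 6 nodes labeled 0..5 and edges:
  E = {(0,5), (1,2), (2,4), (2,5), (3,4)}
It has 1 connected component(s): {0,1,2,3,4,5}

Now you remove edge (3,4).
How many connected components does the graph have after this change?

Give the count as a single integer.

Answer: 2

Derivation:
Initial component count: 1
Remove (3,4): it was a bridge. Count increases: 1 -> 2.
  After removal, components: {0,1,2,4,5} {3}
New component count: 2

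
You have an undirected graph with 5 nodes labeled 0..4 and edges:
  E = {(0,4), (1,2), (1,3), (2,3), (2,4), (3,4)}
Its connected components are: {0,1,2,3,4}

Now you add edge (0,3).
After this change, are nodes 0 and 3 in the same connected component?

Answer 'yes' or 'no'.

Initial components: {0,1,2,3,4}
Adding edge (0,3): both already in same component {0,1,2,3,4}. No change.
New components: {0,1,2,3,4}
Are 0 and 3 in the same component? yes

Answer: yes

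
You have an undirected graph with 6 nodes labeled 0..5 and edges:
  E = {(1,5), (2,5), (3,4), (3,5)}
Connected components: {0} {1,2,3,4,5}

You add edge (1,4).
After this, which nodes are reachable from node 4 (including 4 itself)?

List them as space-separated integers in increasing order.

Before: nodes reachable from 4: {1,2,3,4,5}
Adding (1,4): both endpoints already in same component. Reachability from 4 unchanged.
After: nodes reachable from 4: {1,2,3,4,5}

Answer: 1 2 3 4 5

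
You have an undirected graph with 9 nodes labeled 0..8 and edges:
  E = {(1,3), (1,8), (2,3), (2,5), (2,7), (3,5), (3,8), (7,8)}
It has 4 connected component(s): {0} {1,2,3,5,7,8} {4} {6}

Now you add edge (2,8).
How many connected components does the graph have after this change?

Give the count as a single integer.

Initial component count: 4
Add (2,8): endpoints already in same component. Count unchanged: 4.
New component count: 4

Answer: 4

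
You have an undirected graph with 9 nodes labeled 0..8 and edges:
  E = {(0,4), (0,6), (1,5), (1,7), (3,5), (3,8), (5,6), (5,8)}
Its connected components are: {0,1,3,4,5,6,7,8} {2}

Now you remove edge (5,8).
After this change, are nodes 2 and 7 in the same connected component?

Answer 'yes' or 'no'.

Answer: no

Derivation:
Initial components: {0,1,3,4,5,6,7,8} {2}
Removing edge (5,8): not a bridge — component count unchanged at 2.
New components: {0,1,3,4,5,6,7,8} {2}
Are 2 and 7 in the same component? no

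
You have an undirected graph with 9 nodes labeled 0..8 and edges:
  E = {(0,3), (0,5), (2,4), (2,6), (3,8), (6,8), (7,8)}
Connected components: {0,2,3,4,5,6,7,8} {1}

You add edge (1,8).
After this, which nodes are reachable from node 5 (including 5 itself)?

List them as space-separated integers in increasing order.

Before: nodes reachable from 5: {0,2,3,4,5,6,7,8}
Adding (1,8): merges 5's component with another. Reachability grows.
After: nodes reachable from 5: {0,1,2,3,4,5,6,7,8}

Answer: 0 1 2 3 4 5 6 7 8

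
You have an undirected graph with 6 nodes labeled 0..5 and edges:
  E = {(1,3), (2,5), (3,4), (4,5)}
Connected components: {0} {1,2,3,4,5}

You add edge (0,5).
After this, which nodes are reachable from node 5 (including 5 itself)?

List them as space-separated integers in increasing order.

Answer: 0 1 2 3 4 5

Derivation:
Before: nodes reachable from 5: {1,2,3,4,5}
Adding (0,5): merges 5's component with another. Reachability grows.
After: nodes reachable from 5: {0,1,2,3,4,5}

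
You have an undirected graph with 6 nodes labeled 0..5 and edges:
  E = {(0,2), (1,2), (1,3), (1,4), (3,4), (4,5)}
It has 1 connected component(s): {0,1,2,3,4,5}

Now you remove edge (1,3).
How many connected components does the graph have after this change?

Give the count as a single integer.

Initial component count: 1
Remove (1,3): not a bridge. Count unchanged: 1.
  After removal, components: {0,1,2,3,4,5}
New component count: 1

Answer: 1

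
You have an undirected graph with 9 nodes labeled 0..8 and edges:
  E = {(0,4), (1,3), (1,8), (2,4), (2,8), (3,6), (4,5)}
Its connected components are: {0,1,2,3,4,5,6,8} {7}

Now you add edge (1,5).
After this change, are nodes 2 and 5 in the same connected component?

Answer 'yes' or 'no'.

Answer: yes

Derivation:
Initial components: {0,1,2,3,4,5,6,8} {7}
Adding edge (1,5): both already in same component {0,1,2,3,4,5,6,8}. No change.
New components: {0,1,2,3,4,5,6,8} {7}
Are 2 and 5 in the same component? yes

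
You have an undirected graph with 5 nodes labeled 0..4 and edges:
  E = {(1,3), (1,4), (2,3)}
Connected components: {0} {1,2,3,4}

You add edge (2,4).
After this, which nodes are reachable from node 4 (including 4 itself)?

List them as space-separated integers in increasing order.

Answer: 1 2 3 4

Derivation:
Before: nodes reachable from 4: {1,2,3,4}
Adding (2,4): both endpoints already in same component. Reachability from 4 unchanged.
After: nodes reachable from 4: {1,2,3,4}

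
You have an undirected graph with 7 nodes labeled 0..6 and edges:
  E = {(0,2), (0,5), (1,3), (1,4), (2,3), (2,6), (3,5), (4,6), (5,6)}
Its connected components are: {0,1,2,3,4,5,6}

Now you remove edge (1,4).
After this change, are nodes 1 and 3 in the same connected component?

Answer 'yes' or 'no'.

Initial components: {0,1,2,3,4,5,6}
Removing edge (1,4): not a bridge — component count unchanged at 1.
New components: {0,1,2,3,4,5,6}
Are 1 and 3 in the same component? yes

Answer: yes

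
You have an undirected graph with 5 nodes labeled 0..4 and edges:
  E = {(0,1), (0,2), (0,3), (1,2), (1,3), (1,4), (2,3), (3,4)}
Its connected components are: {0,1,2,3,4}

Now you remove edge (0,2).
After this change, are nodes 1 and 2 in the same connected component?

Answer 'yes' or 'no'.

Initial components: {0,1,2,3,4}
Removing edge (0,2): not a bridge — component count unchanged at 1.
New components: {0,1,2,3,4}
Are 1 and 2 in the same component? yes

Answer: yes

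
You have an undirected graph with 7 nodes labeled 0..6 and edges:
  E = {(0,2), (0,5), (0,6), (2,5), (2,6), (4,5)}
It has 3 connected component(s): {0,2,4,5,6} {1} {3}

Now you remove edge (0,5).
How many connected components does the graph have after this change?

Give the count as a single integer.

Initial component count: 3
Remove (0,5): not a bridge. Count unchanged: 3.
  After removal, components: {0,2,4,5,6} {1} {3}
New component count: 3

Answer: 3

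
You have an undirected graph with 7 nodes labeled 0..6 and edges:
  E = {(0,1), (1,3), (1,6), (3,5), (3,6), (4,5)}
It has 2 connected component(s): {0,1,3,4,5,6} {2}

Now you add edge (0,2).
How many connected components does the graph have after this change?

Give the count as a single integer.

Initial component count: 2
Add (0,2): merges two components. Count decreases: 2 -> 1.
New component count: 1

Answer: 1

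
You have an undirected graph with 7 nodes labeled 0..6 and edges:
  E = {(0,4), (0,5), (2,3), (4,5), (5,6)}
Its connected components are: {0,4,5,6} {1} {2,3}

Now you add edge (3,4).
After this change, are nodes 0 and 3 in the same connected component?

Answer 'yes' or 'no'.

Initial components: {0,4,5,6} {1} {2,3}
Adding edge (3,4): merges {2,3} and {0,4,5,6}.
New components: {0,2,3,4,5,6} {1}
Are 0 and 3 in the same component? yes

Answer: yes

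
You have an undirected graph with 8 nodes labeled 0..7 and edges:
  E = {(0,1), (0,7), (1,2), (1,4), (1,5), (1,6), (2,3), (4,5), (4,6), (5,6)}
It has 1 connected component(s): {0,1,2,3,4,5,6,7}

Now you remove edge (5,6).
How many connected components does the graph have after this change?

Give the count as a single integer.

Initial component count: 1
Remove (5,6): not a bridge. Count unchanged: 1.
  After removal, components: {0,1,2,3,4,5,6,7}
New component count: 1

Answer: 1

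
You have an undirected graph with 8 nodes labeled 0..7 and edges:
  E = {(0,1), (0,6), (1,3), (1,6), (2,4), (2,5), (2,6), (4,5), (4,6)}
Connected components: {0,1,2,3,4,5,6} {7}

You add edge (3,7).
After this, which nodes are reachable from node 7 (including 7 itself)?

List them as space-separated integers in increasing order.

Answer: 0 1 2 3 4 5 6 7

Derivation:
Before: nodes reachable from 7: {7}
Adding (3,7): merges 7's component with another. Reachability grows.
After: nodes reachable from 7: {0,1,2,3,4,5,6,7}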